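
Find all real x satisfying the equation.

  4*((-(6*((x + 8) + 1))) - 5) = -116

Step 1. [4*((-(6*((x + 8) + 1))) - 5) = -116] 4 out front; divide by 4. So div: (-(6*((x + 8) + 1))) - 5 = -29.
Step 2. [(-(6*((x + 8) + 1))) - 5 = -29] the outer -5 inverts by adding 5 ⇒ sub: -(6*((x + 8) + 1)) = -24.
Step 3. [-(6*((x + 8) + 1)) = -24] flip signs both sides, so neg: 6*((x + 8) + 1) = 24.
Step 4. [6*((x + 8) + 1) = 24] LHS = 6·(…); ÷6 both sides. So div: (x + 8) + 1 = 4.
Step 5. [(x + 8) + 1 = 4] the outer +1 inverts by subtracting 1 ⇒ sub: x + 8 = 3.
Step 6. [x + 8 = 3] peel the +8: subtract 8 from each side, so sub: x = -5.

Answer: x ∈ {-5}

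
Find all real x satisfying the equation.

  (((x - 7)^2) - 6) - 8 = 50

Step 1. [(((x - 7)^2) - 6) - 8 = 50] add 8: x sits inside (… - 8), so sub: ((x - 7)^2) - 6 = 58.
Step 2. [((x - 7)^2) - 6 = 58] peel the -6: add 6 from each side. So sub: (x - 7)^2 = 64.
Step 3. [(x - 7)^2 = 64] LHS squared, RHS 64 ≥ 0: apply √ (±) ⇒ sqrt: x - 7 = 8 or -8.
Step 4. [x - 7 = 8 or -8] -7 is outermost — add 7 both sides. So sub: x = 15 or -1.

Answer: x ∈ {-1, 15}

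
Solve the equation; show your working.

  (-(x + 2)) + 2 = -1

Step 1. [(-(x + 2)) + 2 = -1] +2 is outermost — subtract 2 both sides, so sub: -(x + 2) = -3.
Step 2. [-(x + 2) = -3] flip signs both sides, so neg: x + 2 = 3.
Step 3. [x + 2 = 3] the outer +2 inverts by subtracting 2 ⇒ sub: x = 1.

Answer: x ∈ {1}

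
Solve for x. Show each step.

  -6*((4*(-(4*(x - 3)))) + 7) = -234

Step 1. [-6*((4*(-(4*(x - 3)))) + 7) = -234] -6 out front; divide by -6. So div: (4*(-(4*(x - 3)))) + 7 = 39.
Step 2. [(4*(-(4*(x - 3)))) + 7 = 39] the outer +7 inverts by subtracting 7. So sub: 4*(-(4*(x - 3))) = 32.
Step 3. [4*(-(4*(x - 3))) = 32] LHS = 4·(…); ÷4 both sides. So div: -(4*(x - 3)) = 8.
Step 4. [-(4*(x - 3)) = 8] LHS negated; negate both sides. So neg: 4*(x - 3) = -8.
Step 5. [4*(x - 3) = -8] leading coefficient 4: divide by 4, so div: x - 3 = -2.
Step 6. [x - 3 = -2] the outer -3 inverts by adding 3 ⇒ sub: x = 1.

Answer: x ∈ {1}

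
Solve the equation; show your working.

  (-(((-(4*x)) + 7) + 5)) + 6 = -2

Step 1. [(-(((-(4*x)) + 7) + 5)) + 6 = -2] subtract 6: x sits inside (… + 6) ⇒ sub: -(((-(4*x)) + 7) + 5) = -8.
Step 2. [-(((-(4*x)) + 7) + 5) = -8] flip signs both sides, so neg: ((-(4*x)) + 7) + 5 = 8.
Step 3. [((-(4*x)) + 7) + 5 = 8] subtract 5: x sits inside (… + 5). So sub: (-(4*x)) + 7 = 3.
Step 4. [(-(4*x)) + 7 = 3] 7 comes off first (subtract 7), so sub: -(4*x) = -4.
Step 5. [-(4*x) = -4] leading − — multiply by −1 ⇒ neg: 4*x = 4.
Step 6. [4*x = 4] divide by the outer 4. So div: x = 1.

Answer: x ∈ {1}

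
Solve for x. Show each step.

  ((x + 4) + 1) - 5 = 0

Step 1. [((x + 4) + 1) - 5 = 0] peel the -5: add 5 from each side, so sub: (x + 4) + 1 = 5.
Step 2. [(x + 4) + 1 = 5] +1 is outermost — subtract 1 both sides, so sub: x + 4 = 4.
Step 3. [x + 4 = 4] 4 comes off first (subtract 4), so sub: x = 0.

Answer: x ∈ {0}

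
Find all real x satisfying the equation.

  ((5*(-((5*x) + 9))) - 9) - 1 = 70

Step 1. [((5*(-((5*x) + 9))) - 9) - 1 = 70] add 1: x sits inside (… - 1). So sub: (5*(-((5*x) + 9))) - 9 = 71.
Step 2. [(5*(-((5*x) + 9))) - 9 = 71] peel the -9: add 9 from each side ⇒ sub: 5*(-((5*x) + 9)) = 80.
Step 3. [5*(-((5*x) + 9)) = 80] 5·(inner) — divide through by 5, so div: -((5*x) + 9) = 16.
Step 4. [-((5*x) + 9) = 16] leading − — multiply by −1, so neg: (5*x) + 9 = -16.
Step 5. [(5*x) + 9 = -16] 9 comes off first (subtract 9). So sub: 5*x = -25.
Step 6. [5*x = -25] divide by the outer 5, so div: x = -5.

Answer: x ∈ {-5}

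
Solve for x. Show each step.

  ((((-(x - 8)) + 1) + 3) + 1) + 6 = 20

Step 1. [((((-(x - 8)) + 1) + 3) + 1) + 6 = 20] subtract 6: x sits inside (… + 6) ⇒ sub: (((-(x - 8)) + 1) + 3) + 1 = 14.
Step 2. [(((-(x - 8)) + 1) + 3) + 1 = 14] +1 is outermost — subtract 1 both sides ⇒ sub: ((-(x - 8)) + 1) + 3 = 13.
Step 3. [((-(x - 8)) + 1) + 3 = 13] peel the +3: subtract 3 from each side. So sub: (-(x - 8)) + 1 = 10.
Step 4. [(-(x - 8)) + 1 = 10] subtract 1: x sits inside (… + 1). So sub: -(x - 8) = 9.
Step 5. [-(x - 8) = 9] flip signs both sides. So neg: x - 8 = -9.
Step 6. [x - 8 = -9] 8 comes off first (add 8). So sub: x = -1.

Answer: x ∈ {-1}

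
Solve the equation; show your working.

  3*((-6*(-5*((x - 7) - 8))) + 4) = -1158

Step 1. [3*((-6*(-5*((x - 7) - 8))) + 4) = -1158] leading coefficient 3: divide by 3, so div: (-6*(-5*((x - 7) - 8))) + 4 = -386.
Step 2. [(-6*(-5*((x - 7) - 8))) + 4 = -386] peel the +4: subtract 4 from each side, so sub: -6*(-5*((x - 7) - 8)) = -390.
Step 3. [-6*(-5*((x - 7) - 8)) = -390] divide by the outer -6, so div: -5*((x - 7) - 8) = 65.
Step 4. [-5*((x - 7) - 8) = 65] leading coefficient -5: divide by -5. So div: (x - 7) - 8 = -13.
Step 5. [(x - 7) - 8 = -13] the outer -8 inverts by adding 8. So sub: x - 7 = -5.
Step 6. [x - 7 = -5] add 7: x sits inside (… - 7). So sub: x = 2.

Answer: x ∈ {2}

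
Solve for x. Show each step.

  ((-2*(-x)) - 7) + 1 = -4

Step 1. [((-2*(-x)) - 7) + 1 = -4] peel the +1: subtract 1 from each side ⇒ sub: (-2*(-x)) - 7 = -5.
Step 2. [(-2*(-x)) - 7 = -5] 7 comes off first (add 7) ⇒ sub: -2*(-x) = 2.
Step 3. [-2*(-x) = 2] -2 out front; divide by -2. So div: -x = -1.
Step 4. [-x = -1] flip signs both sides ⇒ neg: x = 1.

Answer: x ∈ {1}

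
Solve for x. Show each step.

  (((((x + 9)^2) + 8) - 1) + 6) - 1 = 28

Step 1. [(((((x + 9)^2) + 8) - 1) + 6) - 1 = 28] the outer -1 inverts by adding 1 ⇒ sub: ((((x + 9)^2) + 8) - 1) + 6 = 29.
Step 2. [((((x + 9)^2) + 8) - 1) + 6 = 29] subtract 6: x sits inside (… + 6) ⇒ sub: (((x + 9)^2) + 8) - 1 = 23.
Step 3. [(((x + 9)^2) + 8) - 1 = 23] -1 is outermost — add 1 both sides, so sub: ((x + 9)^2) + 8 = 24.
Step 4. [((x + 9)^2) + 8 = 24] peel the +8: subtract 8 from each side. So sub: (x + 9)^2 = 16.
Step 5. [(x + 9)^2 = 16] LHS squared, RHS 16 ≥ 0: apply √ (±), so sqrt: x + 9 = 4 or -4.
Step 6. [x + 9 = 4 or -4] the outer +9 inverts by subtracting 9. So sub: x = -5 or -13.

Answer: x ∈ {-13, -5}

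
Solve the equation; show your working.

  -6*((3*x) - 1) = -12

Step 1. [-6*((3*x) - 1) = -12] -6·(inner) — divide through by -6, so div: (3*x) - 1 = 2.
Step 2. [(3*x) - 1 = 2] the outer -1 inverts by adding 1 ⇒ sub: 3*x = 3.
Step 3. [3*x = 3] leading coefficient 3: divide by 3, so div: x = 1.

Answer: x ∈ {1}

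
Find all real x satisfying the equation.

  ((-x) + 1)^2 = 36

Step 1. [((-x) + 1)^2 = 36] 36 ≥ 0, LHS is (·)² — take ±√, so sqrt: (-x) + 1 = 6 or -6.
Step 2. [(-x) + 1 = 6 or -6] +1 is outermost — subtract 1 both sides. So sub: -x = 5 or -7.
Step 3. [-x = 5 or -7] leading − — multiply by −1, so neg: x = -5 or 7.

Answer: x ∈ {-5, 7}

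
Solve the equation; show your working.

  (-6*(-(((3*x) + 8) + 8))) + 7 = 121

Step 1. [(-6*(-(((3*x) + 8) + 8))) + 7 = 121] 7 comes off first (subtract 7), so sub: -6*(-(((3*x) + 8) + 8)) = 114.
Step 2. [-6*(-(((3*x) + 8) + 8)) = 114] -6·(inner) — divide through by -6, so div: -(((3*x) + 8) + 8) = -19.
Step 3. [-(((3*x) + 8) + 8) = -19] LHS negated; negate both sides ⇒ neg: ((3*x) + 8) + 8 = 19.
Step 4. [((3*x) + 8) + 8 = 19] the outer +8 inverts by subtracting 8 ⇒ sub: (3*x) + 8 = 11.
Step 5. [(3*x) + 8 = 11] +8 is outermost — subtract 8 both sides ⇒ sub: 3*x = 3.
Step 6. [3*x = 3] leading coefficient 3: divide by 3. So div: x = 1.

Answer: x ∈ {1}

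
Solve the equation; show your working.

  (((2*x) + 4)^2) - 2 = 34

Step 1. [(((2*x) + 4)^2) - 2 = 34] -2 is outermost — add 2 both sides ⇒ sub: ((2*x) + 4)^2 = 36.
Step 2. [((2*x) + 4)^2 = 36] LHS squared, RHS 36 ≥ 0: apply √ (±). So sqrt: (2*x) + 4 = 6 or -6.
Step 3. [(2*x) + 4 = 6 or -6] 2 divides every term; factor it out, so factor: x + 2 = 3 or -3.
Step 4. [x + 2 = 3 or -3] the outer +2 inverts by subtracting 2, so sub: x = 1 or -5.

Answer: x ∈ {-5, 1}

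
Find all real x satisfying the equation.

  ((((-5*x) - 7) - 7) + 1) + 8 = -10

Step 1. [((((-5*x) - 7) - 7) + 1) + 8 = -10] peel the +8: subtract 8 from each side. So sub: (((-5*x) - 7) - 7) + 1 = -18.
Step 2. [(((-5*x) - 7) - 7) + 1 = -18] subtract 1: x sits inside (… + 1). So sub: ((-5*x) - 7) - 7 = -19.
Step 3. [((-5*x) - 7) - 7 = -19] add 7: x sits inside (… - 7). So sub: (-5*x) - 7 = -12.
Step 4. [(-5*x) - 7 = -12] peel the -7: add 7 from each side ⇒ sub: -5*x = -5.
Step 5. [-5*x = -5] -5·(inner) — divide through by -5. So div: x = 1.

Answer: x ∈ {1}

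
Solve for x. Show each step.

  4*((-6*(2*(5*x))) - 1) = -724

Step 1. [4*((-6*(2*(5*x))) - 1) = -724] 4·(inner) — divide through by 4. So div: (-6*(2*(5*x))) - 1 = -181.
Step 2. [(-6*(2*(5*x))) - 1 = -181] 1 comes off first (add 1). So sub: -6*(2*(5*x)) = -180.
Step 3. [-6*(2*(5*x)) = -180] -6 out front; divide by -6, so div: 2*(5*x) = 30.
Step 4. [2*(5*x) = 30] leading coefficient 2: divide by 2 ⇒ div: 5*x = 15.
Step 5. [5*x = 15] 5 out front; divide by 5 ⇒ div: x = 3.

Answer: x ∈ {3}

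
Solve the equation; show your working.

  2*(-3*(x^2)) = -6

Step 1. [2*(-3*(x^2)) = -6] 2·(inner) — divide through by 2. So div: -3*(x^2) = -3.
Step 2. [-3*(x^2) = -3] -3 out front; divide by -3. So div: x^2 = 1.
Step 3. [x^2 = 1] √ both sides: 1 ≥ 0 gives two branches. So sqrt: x = 1 or -1.

Answer: x ∈ {-1, 1}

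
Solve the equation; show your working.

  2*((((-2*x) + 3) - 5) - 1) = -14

Step 1. [2*((((-2*x) + 3) - 5) - 1) = -14] leading coefficient 2: divide by 2. So div: (((-2*x) + 3) - 5) - 1 = -7.
Step 2. [(((-2*x) + 3) - 5) - 1 = -7] the outer -1 inverts by adding 1. So sub: ((-2*x) + 3) - 5 = -6.
Step 3. [((-2*x) + 3) - 5 = -6] the outer -5 inverts by adding 5. So sub: (-2*x) + 3 = -1.
Step 4. [(-2*x) + 3 = -1] subtract 3: x sits inside (… + 3), so sub: -2*x = -4.
Step 5. [-2*x = -4] leading coefficient -2: divide by -2. So div: x = 2.

Answer: x ∈ {2}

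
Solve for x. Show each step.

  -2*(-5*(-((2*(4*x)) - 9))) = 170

Step 1. [-2*(-5*(-((2*(4*x)) - 9))) = 170] LHS = -2·(…); ÷-2 both sides. So div: -5*(-((2*(4*x)) - 9)) = -85.
Step 2. [-5*(-((2*(4*x)) - 9)) = -85] -5·(inner) — divide through by -5. So div: -((2*(4*x)) - 9) = 17.
Step 3. [-((2*(4*x)) - 9) = 17] LHS negated; negate both sides. So neg: (2*(4*x)) - 9 = -17.
Step 4. [(2*(4*x)) - 9 = -17] -9 is outermost — add 9 both sides ⇒ sub: 2*(4*x) = -8.
Step 5. [2*(4*x) = -8] 2 out front; divide by 2. So div: 4*x = -4.
Step 6. [4*x = -4] LHS = 4·(…); ÷4 both sides ⇒ div: x = -1.

Answer: x ∈ {-1}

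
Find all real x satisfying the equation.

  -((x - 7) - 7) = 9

Step 1. [-((x - 7) - 7) = 9] LHS negated; negate both sides ⇒ neg: (x - 7) - 7 = -9.
Step 2. [(x - 7) - 7 = -9] peel the -7: add 7 from each side. So sub: x - 7 = -2.
Step 3. [x - 7 = -2] peel the -7: add 7 from each side ⇒ sub: x = 5.

Answer: x ∈ {5}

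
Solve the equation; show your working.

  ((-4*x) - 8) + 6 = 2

Step 1. [((-4*x) - 8) + 6 = 2] 6 comes off first (subtract 6) ⇒ sub: (-4*x) - 8 = -4.
Step 2. [(-4*x) - 8 = -4] -4 divides every term; factor it out ⇒ factor: x + 2 = 1.
Step 3. [x + 2 = 1] +2 is outermost — subtract 2 both sides. So sub: x = -1.

Answer: x ∈ {-1}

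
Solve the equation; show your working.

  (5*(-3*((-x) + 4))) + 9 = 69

Step 1. [(5*(-3*((-x) + 4))) + 9 = 69] peel the +9: subtract 9 from each side, so sub: 5*(-3*((-x) + 4)) = 60.
Step 2. [5*(-3*((-x) + 4)) = 60] 5 out front; divide by 5 ⇒ div: -3*((-x) + 4) = 12.
Step 3. [-3*((-x) + 4) = 12] -3·(inner) — divide through by -3, so div: (-x) + 4 = -4.
Step 4. [(-x) + 4 = -4] +4 is outermost — subtract 4 both sides. So sub: -x = -8.
Step 5. [-x = -8] LHS negated; negate both sides. So neg: x = 8.

Answer: x ∈ {8}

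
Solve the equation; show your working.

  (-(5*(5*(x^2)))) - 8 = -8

Step 1. [(-(5*(5*(x^2)))) - 8 = -8] add 8: x sits inside (… - 8) ⇒ sub: -(5*(5*(x^2))) = 0.
Step 2. [-(5*(5*(x^2))) = 0] leading − — multiply by −1, so neg: 5*(5*(x^2)) = 0.
Step 3. [5*(5*(x^2)) = 0] divide by the outer 5. So div: 5*(x^2) = 0.
Step 4. [5*(x^2) = 0] divide by the outer 5. So div: x^2 = 0.
Step 5. [x^2 = 0] LHS squared, RHS 0 ≥ 0: apply √ (±), so sqrt: x = 0.

Answer: x ∈ {0}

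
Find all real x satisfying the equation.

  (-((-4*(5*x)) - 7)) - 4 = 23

Step 1. [(-((-4*(5*x)) - 7)) - 4 = 23] 4 comes off first (add 4) ⇒ sub: -((-4*(5*x)) - 7) = 27.
Step 2. [-((-4*(5*x)) - 7) = 27] flip signs both sides, so neg: (-4*(5*x)) - 7 = -27.
Step 3. [(-4*(5*x)) - 7 = -27] add 7: x sits inside (… - 7) ⇒ sub: -4*(5*x) = -20.
Step 4. [-4*(5*x) = -20] LHS = -4·(…); ÷-4 both sides ⇒ div: 5*x = 5.
Step 5. [5*x = 5] divide by the outer 5. So div: x = 1.

Answer: x ∈ {1}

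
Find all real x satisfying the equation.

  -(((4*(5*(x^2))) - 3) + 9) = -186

Step 1. [-(((4*(5*(x^2))) - 3) + 9) = -186] flip signs both sides. So neg: ((4*(5*(x^2))) - 3) + 9 = 186.
Step 2. [((4*(5*(x^2))) - 3) + 9 = 186] 9 comes off first (subtract 9). So sub: (4*(5*(x^2))) - 3 = 177.
Step 3. [(4*(5*(x^2))) - 3 = 177] 3 comes off first (add 3) ⇒ sub: 4*(5*(x^2)) = 180.
Step 4. [4*(5*(x^2)) = 180] leading coefficient 4: divide by 4. So div: 5*(x^2) = 45.
Step 5. [5*(x^2) = 45] LHS = 5·(…); ÷5 both sides, so div: x^2 = 9.
Step 6. [x^2 = 9] LHS squared, RHS 9 ≥ 0: apply √ (±) ⇒ sqrt: x = 3 or -3.

Answer: x ∈ {-3, 3}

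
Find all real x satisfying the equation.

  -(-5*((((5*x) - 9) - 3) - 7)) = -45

Step 1. [-(-5*((((5*x) - 9) - 3) - 7)) = -45] leading − — multiply by −1 ⇒ neg: -5*((((5*x) - 9) - 3) - 7) = 45.
Step 2. [-5*((((5*x) - 9) - 3) - 7) = 45] -5·(inner) — divide through by -5. So div: (((5*x) - 9) - 3) - 7 = -9.
Step 3. [(((5*x) - 9) - 3) - 7 = -9] add 7: x sits inside (… - 7). So sub: ((5*x) - 9) - 3 = -2.
Step 4. [((5*x) - 9) - 3 = -2] -3 is outermost — add 3 both sides. So sub: (5*x) - 9 = 1.
Step 5. [(5*x) - 9 = 1] peel the -9: add 9 from each side, so sub: 5*x = 10.
Step 6. [5*x = 10] 5·(inner) — divide through by 5, so div: x = 2.

Answer: x ∈ {2}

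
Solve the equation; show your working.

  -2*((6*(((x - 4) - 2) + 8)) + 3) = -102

Step 1. [-2*((6*(((x - 4) - 2) + 8)) + 3) = -102] -2·(inner) — divide through by -2 ⇒ div: (6*(((x - 4) - 2) + 8)) + 3 = 51.
Step 2. [(6*(((x - 4) - 2) + 8)) + 3 = 51] +3 is outermost — subtract 3 both sides. So sub: 6*(((x - 4) - 2) + 8) = 48.
Step 3. [6*(((x - 4) - 2) + 8) = 48] divide by the outer 6 ⇒ div: ((x - 4) - 2) + 8 = 8.
Step 4. [((x - 4) - 2) + 8 = 8] subtract 8: x sits inside (… + 8), so sub: (x - 4) - 2 = 0.
Step 5. [(x - 4) - 2 = 0] -2 is outermost — add 2 both sides. So sub: x - 4 = 2.
Step 6. [x - 4 = 2] peel the -4: add 4 from each side. So sub: x = 6.

Answer: x ∈ {6}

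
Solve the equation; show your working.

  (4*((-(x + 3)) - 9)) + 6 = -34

Step 1. [(4*((-(x + 3)) - 9)) + 6 = -34] subtract 6: x sits inside (… + 6). So sub: 4*((-(x + 3)) - 9) = -40.
Step 2. [4*((-(x + 3)) - 9) = -40] 4·(inner) — divide through by 4 ⇒ div: (-(x + 3)) - 9 = -10.
Step 3. [(-(x + 3)) - 9 = -10] -9 is outermost — add 9 both sides, so sub: -(x + 3) = -1.
Step 4. [-(x + 3) = -1] LHS negated; negate both sides ⇒ neg: x + 3 = 1.
Step 5. [x + 3 = 1] subtract 3: x sits inside (… + 3) ⇒ sub: x = -2.

Answer: x ∈ {-2}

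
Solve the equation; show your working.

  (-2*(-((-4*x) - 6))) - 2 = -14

Step 1. [(-2*(-((-4*x) - 6))) - 2 = -14] add 2: x sits inside (… - 2), so sub: -2*(-((-4*x) - 6)) = -12.
Step 2. [-2*(-((-4*x) - 6)) = -12] -2·(inner) — divide through by -2. So div: -((-4*x) - 6) = 6.
Step 3. [-((-4*x) - 6) = 6] LHS negated; negate both sides. So neg: (-4*x) - 6 = -6.
Step 4. [(-4*x) - 6 = -6] add 6: x sits inside (… - 6) ⇒ sub: -4*x = 0.
Step 5. [-4*x = 0] -4 out front; divide by -4, so div: x = 0.

Answer: x ∈ {0}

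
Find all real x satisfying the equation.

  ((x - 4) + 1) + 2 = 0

Step 1. [((x - 4) + 1) + 2 = 0] subtract 2: x sits inside (… + 2) ⇒ sub: (x - 4) + 1 = -2.
Step 2. [(x - 4) + 1 = -2] subtract 1: x sits inside (… + 1). So sub: x - 4 = -3.
Step 3. [x - 4 = -3] add 4: x sits inside (… - 4). So sub: x = 1.

Answer: x ∈ {1}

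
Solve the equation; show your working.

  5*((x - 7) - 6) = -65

Step 1. [5*((x - 7) - 6) = -65] 5·(inner) — divide through by 5. So div: (x - 7) - 6 = -13.
Step 2. [(x - 7) - 6 = -13] 6 comes off first (add 6) ⇒ sub: x - 7 = -7.
Step 3. [x - 7 = -7] add 7: x sits inside (… - 7). So sub: x = 0.

Answer: x ∈ {0}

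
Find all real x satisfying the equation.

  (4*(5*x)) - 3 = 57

Step 1. [(4*(5*x)) - 3 = 57] 3 comes off first (add 3) ⇒ sub: 4*(5*x) = 60.
Step 2. [4*(5*x) = 60] 4 out front; divide by 4 ⇒ div: 5*x = 15.
Step 3. [5*x = 15] 5 out front; divide by 5. So div: x = 3.

Answer: x ∈ {3}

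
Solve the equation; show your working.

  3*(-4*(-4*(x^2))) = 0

Step 1. [3*(-4*(-4*(x^2))) = 0] LHS = 3·(…); ÷3 both sides. So div: -4*(-4*(x^2)) = 0.
Step 2. [-4*(-4*(x^2)) = 0] leading coefficient -4: divide by -4. So div: -4*(x^2) = 0.
Step 3. [-4*(x^2) = 0] divide by the outer -4. So div: x^2 = 0.
Step 4. [x^2 = 0] LHS squared, RHS 0 ≥ 0: apply √ (±), so sqrt: x = 0.

Answer: x ∈ {0}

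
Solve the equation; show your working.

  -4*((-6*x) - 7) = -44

Step 1. [-4*((-6*x) - 7) = -44] LHS = -4·(…); ÷-4 both sides ⇒ div: (-6*x) - 7 = 11.
Step 2. [(-6*x) - 7 = 11] -7 is outermost — add 7 both sides, so sub: -6*x = 18.
Step 3. [-6*x = 18] leading coefficient -6: divide by -6 ⇒ div: x = -3.

Answer: x ∈ {-3}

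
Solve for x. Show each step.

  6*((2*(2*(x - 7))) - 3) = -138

Step 1. [6*((2*(2*(x - 7))) - 3) = -138] LHS = 6·(…); ÷6 both sides ⇒ div: (2*(2*(x - 7))) - 3 = -23.
Step 2. [(2*(2*(x - 7))) - 3 = -23] peel the -3: add 3 from each side, so sub: 2*(2*(x - 7)) = -20.
Step 3. [2*(2*(x - 7)) = -20] leading coefficient 2: divide by 2. So div: 2*(x - 7) = -10.
Step 4. [2*(x - 7) = -10] divide by the outer 2. So div: x - 7 = -5.
Step 5. [x - 7 = -5] add 7: x sits inside (… - 7) ⇒ sub: x = 2.

Answer: x ∈ {2}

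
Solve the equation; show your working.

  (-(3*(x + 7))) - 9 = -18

Step 1. [(-(3*(x + 7))) - 9 = -18] add 9: x sits inside (… - 9). So sub: -(3*(x + 7)) = -9.
Step 2. [-(3*(x + 7)) = -9] flip signs both sides ⇒ neg: 3*(x + 7) = 9.
Step 3. [3*(x + 7) = 9] leading coefficient 3: divide by 3 ⇒ div: x + 7 = 3.
Step 4. [x + 7 = 3] +7 is outermost — subtract 7 both sides, so sub: x = -4.

Answer: x ∈ {-4}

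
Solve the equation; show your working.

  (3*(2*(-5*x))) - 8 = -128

Step 1. [(3*(2*(-5*x))) - 8 = -128] peel the -8: add 8 from each side ⇒ sub: 3*(2*(-5*x)) = -120.
Step 2. [3*(2*(-5*x)) = -120] LHS = 3·(…); ÷3 both sides, so div: 2*(-5*x) = -40.
Step 3. [2*(-5*x) = -40] divide by the outer 2. So div: -5*x = -20.
Step 4. [-5*x = -20] LHS = -5·(…); ÷-5 both sides, so div: x = 4.

Answer: x ∈ {4}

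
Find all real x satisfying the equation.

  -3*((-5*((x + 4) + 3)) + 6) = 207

Step 1. [-3*((-5*((x + 4) + 3)) + 6) = 207] -3 out front; divide by -3 ⇒ div: (-5*((x + 4) + 3)) + 6 = -69.
Step 2. [(-5*((x + 4) + 3)) + 6 = -69] subtract 6: x sits inside (… + 6). So sub: -5*((x + 4) + 3) = -75.
Step 3. [-5*((x + 4) + 3) = -75] -5·(inner) — divide through by -5 ⇒ div: (x + 4) + 3 = 15.
Step 4. [(x + 4) + 3 = 15] peel the +3: subtract 3 from each side ⇒ sub: x + 4 = 12.
Step 5. [x + 4 = 12] +4 is outermost — subtract 4 both sides, so sub: x = 8.

Answer: x ∈ {8}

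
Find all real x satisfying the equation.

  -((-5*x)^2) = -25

Step 1. [-((-5*x)^2) = -25] leading − — multiply by −1. So neg: (-5*x)^2 = 25.
Step 2. [(-5*x)^2 = 25] √ both sides: 25 ≥ 0 gives two branches ⇒ sqrt: -5*x = 5 or -5.
Step 3. [-5*x = 5 or -5] -5·(inner) — divide through by -5. So div: x = -1 or 1.

Answer: x ∈ {-1, 1}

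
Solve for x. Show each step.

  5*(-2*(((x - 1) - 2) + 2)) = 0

Step 1. [5*(-2*(((x - 1) - 2) + 2)) = 0] LHS = 5·(…); ÷5 both sides. So div: -2*(((x - 1) - 2) + 2) = 0.
Step 2. [-2*(((x - 1) - 2) + 2) = 0] -2·(inner) — divide through by -2, so div: ((x - 1) - 2) + 2 = 0.
Step 3. [((x - 1) - 2) + 2 = 0] subtract 2: x sits inside (… + 2) ⇒ sub: (x - 1) - 2 = -2.
Step 4. [(x - 1) - 2 = -2] add 2: x sits inside (… - 2), so sub: x - 1 = 0.
Step 5. [x - 1 = 0] the outer -1 inverts by adding 1. So sub: x = 1.

Answer: x ∈ {1}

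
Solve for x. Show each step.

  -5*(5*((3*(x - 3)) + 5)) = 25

Step 1. [-5*(5*((3*(x - 3)) + 5)) = 25] LHS = -5·(…); ÷-5 both sides. So div: 5*((3*(x - 3)) + 5) = -5.
Step 2. [5*((3*(x - 3)) + 5) = -5] 5·(inner) — divide through by 5. So div: (3*(x - 3)) + 5 = -1.
Step 3. [(3*(x - 3)) + 5 = -1] 5 comes off first (subtract 5), so sub: 3*(x - 3) = -6.
Step 4. [3*(x - 3) = -6] leading coefficient 3: divide by 3 ⇒ div: x - 3 = -2.
Step 5. [x - 3 = -2] the outer -3 inverts by adding 3, so sub: x = 1.

Answer: x ∈ {1}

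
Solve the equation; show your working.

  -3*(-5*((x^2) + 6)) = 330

Step 1. [-3*(-5*((x^2) + 6)) = 330] -3·(inner) — divide through by -3 ⇒ div: -5*((x^2) + 6) = -110.
Step 2. [-5*((x^2) + 6) = -110] divide by the outer -5, so div: (x^2) + 6 = 22.
Step 3. [(x^2) + 6 = 22] +6 is outermost — subtract 6 both sides, so sub: x^2 = 16.
Step 4. [x^2 = 16] √ both sides: 16 ≥ 0 gives two branches ⇒ sqrt: x = 4 or -4.

Answer: x ∈ {-4, 4}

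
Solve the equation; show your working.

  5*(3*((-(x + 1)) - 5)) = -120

Step 1. [5*(3*((-(x + 1)) - 5)) = -120] divide by the outer 5 ⇒ div: 3*((-(x + 1)) - 5) = -24.
Step 2. [3*((-(x + 1)) - 5) = -24] leading coefficient 3: divide by 3. So div: (-(x + 1)) - 5 = -8.
Step 3. [(-(x + 1)) - 5 = -8] the outer -5 inverts by adding 5, so sub: -(x + 1) = -3.
Step 4. [-(x + 1) = -3] leading − — multiply by −1 ⇒ neg: x + 1 = 3.
Step 5. [x + 1 = 3] peel the +1: subtract 1 from each side. So sub: x = 2.

Answer: x ∈ {2}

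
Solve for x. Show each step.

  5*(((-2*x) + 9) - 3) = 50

Step 1. [5*(((-2*x) + 9) - 3) = 50] 5·(inner) — divide through by 5 ⇒ div: ((-2*x) + 9) - 3 = 10.
Step 2. [((-2*x) + 9) - 3 = 10] peel the -3: add 3 from each side, so sub: (-2*x) + 9 = 13.
Step 3. [(-2*x) + 9 = 13] +9 is outermost — subtract 9 both sides ⇒ sub: -2*x = 4.
Step 4. [-2*x = 4] -2·(inner) — divide through by -2, so div: x = -2.

Answer: x ∈ {-2}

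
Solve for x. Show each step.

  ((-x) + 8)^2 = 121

Step 1. [((-x) + 8)^2 = 121] √ both sides: 121 ≥ 0 gives two branches. So sqrt: (-x) + 8 = 11 or -11.
Step 2. [(-x) + 8 = 11 or -11] peel the +8: subtract 8 from each side ⇒ sub: -x = 3 or -19.
Step 3. [-x = 3 or -19] flip signs both sides, so neg: x = -3 or 19.

Answer: x ∈ {-3, 19}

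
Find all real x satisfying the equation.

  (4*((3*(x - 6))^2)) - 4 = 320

Step 1. [(4*((3*(x - 6))^2)) - 4 = 320] 4 | LHS and 4 | 320: pull 4 out, so factor: ((3*(x - 6))^2) - 1 = 80.
Step 2. [((3*(x - 6))^2) - 1 = 80] peel the -1: add 1 from each side. So sub: (3*(x - 6))^2 = 81.
Step 3. [(3*(x - 6))^2 = 81] LHS squared, RHS 81 ≥ 0: apply √ (±). So sqrt: 3*(x - 6) = 9 or -9.
Step 4. [3*(x - 6) = 9 or -9] LHS = 3·(…); ÷3 both sides ⇒ div: x - 6 = 3 or -3.
Step 5. [x - 6 = 3 or -3] peel the -6: add 6 from each side. So sub: x = 9 or 3.

Answer: x ∈ {3, 9}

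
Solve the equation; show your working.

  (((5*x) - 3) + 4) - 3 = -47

Step 1. [(((5*x) - 3) + 4) - 3 = -47] 3 comes off first (add 3), so sub: ((5*x) - 3) + 4 = -44.
Step 2. [((5*x) - 3) + 4 = -44] +4 is outermost — subtract 4 both sides. So sub: (5*x) - 3 = -48.
Step 3. [(5*x) - 3 = -48] 3 comes off first (add 3) ⇒ sub: 5*x = -45.
Step 4. [5*x = -45] divide by the outer 5, so div: x = -9.

Answer: x ∈ {-9}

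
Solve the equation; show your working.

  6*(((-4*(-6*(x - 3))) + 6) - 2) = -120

Step 1. [6*(((-4*(-6*(x - 3))) + 6) - 2) = -120] divide by the outer 6, so div: ((-4*(-6*(x - 3))) + 6) - 2 = -20.
Step 2. [((-4*(-6*(x - 3))) + 6) - 2 = -20] 2 comes off first (add 2), so sub: (-4*(-6*(x - 3))) + 6 = -18.
Step 3. [(-4*(-6*(x - 3))) + 6 = -18] 6 comes off first (subtract 6), so sub: -4*(-6*(x - 3)) = -24.
Step 4. [-4*(-6*(x - 3)) = -24] LHS = -4·(…); ÷-4 both sides ⇒ div: -6*(x - 3) = 6.
Step 5. [-6*(x - 3) = 6] -6·(inner) — divide through by -6 ⇒ div: x - 3 = -1.
Step 6. [x - 3 = -1] -3 is outermost — add 3 both sides. So sub: x = 2.

Answer: x ∈ {2}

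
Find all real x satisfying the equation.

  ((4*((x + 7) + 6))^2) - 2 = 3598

Step 1. [((4*((x + 7) + 6))^2) - 2 = 3598] peel the -2: add 2 from each side. So sub: (4*((x + 7) + 6))^2 = 3600.
Step 2. [(4*((x + 7) + 6))^2 = 3600] LHS squared, RHS 3600 ≥ 0: apply √ (±) ⇒ sqrt: 4*((x + 7) + 6) = 60 or -60.
Step 3. [4*((x + 7) + 6) = 60 or -60] divide by the outer 4, so div: (x + 7) + 6 = 15 or -15.
Step 4. [(x + 7) + 6 = 15 or -15] +6 is outermost — subtract 6 both sides ⇒ sub: x + 7 = 9 or -21.
Step 5. [x + 7 = 9 or -21] 7 comes off first (subtract 7) ⇒ sub: x = 2 or -28.

Answer: x ∈ {-28, 2}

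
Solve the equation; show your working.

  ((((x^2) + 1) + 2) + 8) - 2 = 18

Step 1. [((((x^2) + 1) + 2) + 8) - 2 = 18] 2 comes off first (add 2), so sub: (((x^2) + 1) + 2) + 8 = 20.
Step 2. [(((x^2) + 1) + 2) + 8 = 20] peel the +8: subtract 8 from each side. So sub: ((x^2) + 1) + 2 = 12.
Step 3. [((x^2) + 1) + 2 = 12] the outer +2 inverts by subtracting 2, so sub: (x^2) + 1 = 10.
Step 4. [(x^2) + 1 = 10] 1 comes off first (subtract 1) ⇒ sub: x^2 = 9.
Step 5. [x^2 = 9] LHS squared, RHS 9 ≥ 0: apply √ (±) ⇒ sqrt: x = 3 or -3.

Answer: x ∈ {-3, 3}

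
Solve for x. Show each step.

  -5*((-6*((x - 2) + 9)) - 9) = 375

Step 1. [-5*((-6*((x - 2) + 9)) - 9) = 375] -5 out front; divide by -5 ⇒ div: (-6*((x - 2) + 9)) - 9 = -75.
Step 2. [(-6*((x - 2) + 9)) - 9 = -75] peel the -9: add 9 from each side. So sub: -6*((x - 2) + 9) = -66.
Step 3. [-6*((x - 2) + 9) = -66] LHS = -6·(…); ÷-6 both sides. So div: (x - 2) + 9 = 11.
Step 4. [(x - 2) + 9 = 11] subtract 9: x sits inside (… + 9). So sub: x - 2 = 2.
Step 5. [x - 2 = 2] -2 is outermost — add 2 both sides, so sub: x = 4.

Answer: x ∈ {4}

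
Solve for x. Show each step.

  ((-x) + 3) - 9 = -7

Step 1. [((-x) + 3) - 9 = -7] peel the -9: add 9 from each side, so sub: (-x) + 3 = 2.
Step 2. [(-x) + 3 = 2] subtract 3: x sits inside (… + 3) ⇒ sub: -x = -1.
Step 3. [-x = -1] flip signs both sides. So neg: x = 1.

Answer: x ∈ {1}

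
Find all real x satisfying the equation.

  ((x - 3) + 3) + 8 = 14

Step 1. [((x - 3) + 3) + 8 = 14] 8 comes off first (subtract 8), so sub: (x - 3) + 3 = 6.
Step 2. [(x - 3) + 3 = 6] 3 comes off first (subtract 3) ⇒ sub: x - 3 = 3.
Step 3. [x - 3 = 3] add 3: x sits inside (… - 3), so sub: x = 6.

Answer: x ∈ {6}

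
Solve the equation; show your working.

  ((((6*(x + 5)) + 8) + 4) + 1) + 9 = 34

Step 1. [((((6*(x + 5)) + 8) + 4) + 1) + 9 = 34] +9 is outermost — subtract 9 both sides. So sub: (((6*(x + 5)) + 8) + 4) + 1 = 25.
Step 2. [(((6*(x + 5)) + 8) + 4) + 1 = 25] subtract 1: x sits inside (… + 1), so sub: ((6*(x + 5)) + 8) + 4 = 24.
Step 3. [((6*(x + 5)) + 8) + 4 = 24] 4 comes off first (subtract 4). So sub: (6*(x + 5)) + 8 = 20.
Step 4. [(6*(x + 5)) + 8 = 20] subtract 8: x sits inside (… + 8) ⇒ sub: 6*(x + 5) = 12.
Step 5. [6*(x + 5) = 12] 6 out front; divide by 6. So div: x + 5 = 2.
Step 6. [x + 5 = 2] subtract 5: x sits inside (… + 5). So sub: x = -3.

Answer: x ∈ {-3}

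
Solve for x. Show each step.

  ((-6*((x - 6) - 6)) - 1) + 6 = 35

Step 1. [((-6*((x - 6) - 6)) - 1) + 6 = 35] the outer +6 inverts by subtracting 6. So sub: (-6*((x - 6) - 6)) - 1 = 29.
Step 2. [(-6*((x - 6) - 6)) - 1 = 29] 1 comes off first (add 1). So sub: -6*((x - 6) - 6) = 30.
Step 3. [-6*((x - 6) - 6) = 30] leading coefficient -6: divide by -6 ⇒ div: (x - 6) - 6 = -5.
Step 4. [(x - 6) - 6 = -5] peel the -6: add 6 from each side, so sub: x - 6 = 1.
Step 5. [x - 6 = 1] add 6: x sits inside (… - 6) ⇒ sub: x = 7.

Answer: x ∈ {7}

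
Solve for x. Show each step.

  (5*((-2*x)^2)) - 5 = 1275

Step 1. [(5*((-2*x)^2)) - 5 = 1275] add 5: x sits inside (… - 5), so sub: 5*((-2*x)^2) = 1280.
Step 2. [5*((-2*x)^2) = 1280] LHS = 5·(…); ÷5 both sides. So div: (-2*x)^2 = 256.
Step 3. [(-2*x)^2 = 256] √ both sides: 256 ≥ 0 gives two branches ⇒ sqrt: -2*x = 16 or -16.
Step 4. [-2*x = 16 or -16] divide by the outer -2 ⇒ div: x = -8 or 8.

Answer: x ∈ {-8, 8}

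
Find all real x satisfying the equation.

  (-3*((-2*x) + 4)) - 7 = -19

Step 1. [(-3*((-2*x) + 4)) - 7 = -19] peel the -7: add 7 from each side ⇒ sub: -3*((-2*x) + 4) = -12.
Step 2. [-3*((-2*x) + 4) = -12] -3 out front; divide by -3 ⇒ div: (-2*x) + 4 = 4.
Step 3. [(-2*x) + 4 = 4] common factor -2 (LHS and 4) — divide through. So factor: x - 2 = -2.
Step 4. [x - 2 = -2] peel the -2: add 2 from each side. So sub: x = 0.

Answer: x ∈ {0}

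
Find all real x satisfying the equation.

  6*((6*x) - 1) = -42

Step 1. [6*((6*x) - 1) = -42] 6 out front; divide by 6 ⇒ div: (6*x) - 1 = -7.
Step 2. [(6*x) - 1 = -7] -1 is outermost — add 1 both sides, so sub: 6*x = -6.
Step 3. [6*x = -6] 6 out front; divide by 6 ⇒ div: x = -1.

Answer: x ∈ {-1}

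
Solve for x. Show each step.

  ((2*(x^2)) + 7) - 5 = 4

Step 1. [((2*(x^2)) + 7) - 5 = 4] -5 is outermost — add 5 both sides, so sub: (2*(x^2)) + 7 = 9.
Step 2. [(2*(x^2)) + 7 = 9] the outer +7 inverts by subtracting 7 ⇒ sub: 2*(x^2) = 2.
Step 3. [2*(x^2) = 2] 2 out front; divide by 2 ⇒ div: x^2 = 1.
Step 4. [x^2 = 1] √ both sides: 1 ≥ 0 gives two branches. So sqrt: x = 1 or -1.

Answer: x ∈ {-1, 1}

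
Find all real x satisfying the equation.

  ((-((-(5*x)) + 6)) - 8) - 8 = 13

Step 1. [((-((-(5*x)) + 6)) - 8) - 8 = 13] -8 is outermost — add 8 both sides. So sub: (-((-(5*x)) + 6)) - 8 = 21.
Step 2. [(-((-(5*x)) + 6)) - 8 = 21] the outer -8 inverts by adding 8, so sub: -((-(5*x)) + 6) = 29.
Step 3. [-((-(5*x)) + 6) = 29] leading − — multiply by −1, so neg: (-(5*x)) + 6 = -29.
Step 4. [(-(5*x)) + 6 = -29] subtract 6: x sits inside (… + 6) ⇒ sub: -(5*x) = -35.
Step 5. [-(5*x) = -35] flip signs both sides, so neg: 5*x = 35.
Step 6. [5*x = 35] divide by the outer 5 ⇒ div: x = 7.

Answer: x ∈ {7}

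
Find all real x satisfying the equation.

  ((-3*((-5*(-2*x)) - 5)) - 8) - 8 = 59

Step 1. [((-3*((-5*(-2*x)) - 5)) - 8) - 8 = 59] 8 comes off first (add 8) ⇒ sub: (-3*((-5*(-2*x)) - 5)) - 8 = 67.
Step 2. [(-3*((-5*(-2*x)) - 5)) - 8 = 67] peel the -8: add 8 from each side ⇒ sub: -3*((-5*(-2*x)) - 5) = 75.
Step 3. [-3*((-5*(-2*x)) - 5) = 75] -3·(inner) — divide through by -3 ⇒ div: (-5*(-2*x)) - 5 = -25.
Step 4. [(-5*(-2*x)) - 5 = -25] common factor -5 (LHS and -25) — divide through. So factor: (-2*x) + 1 = 5.
Step 5. [(-2*x) + 1 = 5] the outer +1 inverts by subtracting 1 ⇒ sub: -2*x = 4.
Step 6. [-2*x = 4] -2·(inner) — divide through by -2, so div: x = -2.

Answer: x ∈ {-2}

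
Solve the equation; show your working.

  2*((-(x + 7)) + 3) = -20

Step 1. [2*((-(x + 7)) + 3) = -20] 2·(inner) — divide through by 2, so div: (-(x + 7)) + 3 = -10.
Step 2. [(-(x + 7)) + 3 = -10] peel the +3: subtract 3 from each side ⇒ sub: -(x + 7) = -13.
Step 3. [-(x + 7) = -13] LHS negated; negate both sides ⇒ neg: x + 7 = 13.
Step 4. [x + 7 = 13] 7 comes off first (subtract 7). So sub: x = 6.

Answer: x ∈ {6}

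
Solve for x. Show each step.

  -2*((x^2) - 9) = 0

Step 1. [-2*((x^2) - 9) = 0] leading coefficient -2: divide by -2. So div: (x^2) - 9 = 0.
Step 2. [(x^2) - 9 = 0] add 9: x sits inside (… - 9) ⇒ sub: x^2 = 9.
Step 3. [x^2 = 9] LHS squared, RHS 9 ≥ 0: apply √ (±). So sqrt: x = 3 or -3.

Answer: x ∈ {-3, 3}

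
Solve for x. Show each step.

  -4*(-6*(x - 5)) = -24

Step 1. [-4*(-6*(x - 5)) = -24] -4 out front; divide by -4. So div: -6*(x - 5) = 6.
Step 2. [-6*(x - 5) = 6] -6 out front; divide by -6. So div: x - 5 = -1.
Step 3. [x - 5 = -1] peel the -5: add 5 from each side. So sub: x = 4.

Answer: x ∈ {4}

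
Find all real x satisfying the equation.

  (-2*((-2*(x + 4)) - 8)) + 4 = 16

Step 1. [(-2*((-2*(x + 4)) - 8)) + 4 = 16] subtract 4: x sits inside (… + 4), so sub: -2*((-2*(x + 4)) - 8) = 12.
Step 2. [-2*((-2*(x + 4)) - 8) = 12] -2 out front; divide by -2 ⇒ div: (-2*(x + 4)) - 8 = -6.
Step 3. [(-2*(x + 4)) - 8 = -6] the outer -8 inverts by adding 8 ⇒ sub: -2*(x + 4) = 2.
Step 4. [-2*(x + 4) = 2] leading coefficient -2: divide by -2, so div: x + 4 = -1.
Step 5. [x + 4 = -1] subtract 4: x sits inside (… + 4), so sub: x = -5.

Answer: x ∈ {-5}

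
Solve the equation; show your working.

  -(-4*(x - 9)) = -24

Step 1. [-(-4*(x - 9)) = -24] flip signs both sides, so neg: -4*(x - 9) = 24.
Step 2. [-4*(x - 9) = 24] -4·(inner) — divide through by -4. So div: x - 9 = -6.
Step 3. [x - 9 = -6] add 9: x sits inside (… - 9) ⇒ sub: x = 3.

Answer: x ∈ {3}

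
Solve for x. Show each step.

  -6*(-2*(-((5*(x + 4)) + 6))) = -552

Step 1. [-6*(-2*(-((5*(x + 4)) + 6))) = -552] LHS = -6·(…); ÷-6 both sides, so div: -2*(-((5*(x + 4)) + 6)) = 92.
Step 2. [-2*(-((5*(x + 4)) + 6)) = 92] divide by the outer -2 ⇒ div: -((5*(x + 4)) + 6) = -46.
Step 3. [-((5*(x + 4)) + 6) = -46] LHS negated; negate both sides, so neg: (5*(x + 4)) + 6 = 46.
Step 4. [(5*(x + 4)) + 6 = 46] 6 comes off first (subtract 6) ⇒ sub: 5*(x + 4) = 40.
Step 5. [5*(x + 4) = 40] LHS = 5·(…); ÷5 both sides ⇒ div: x + 4 = 8.
Step 6. [x + 4 = 8] peel the +4: subtract 4 from each side ⇒ sub: x = 4.

Answer: x ∈ {4}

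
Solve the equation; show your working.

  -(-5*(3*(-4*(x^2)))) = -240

Step 1. [-(-5*(3*(-4*(x^2)))) = -240] leading − — multiply by −1 ⇒ neg: -5*(3*(-4*(x^2))) = 240.
Step 2. [-5*(3*(-4*(x^2))) = 240] leading coefficient -5: divide by -5 ⇒ div: 3*(-4*(x^2)) = -48.
Step 3. [3*(-4*(x^2)) = -48] 3·(inner) — divide through by 3 ⇒ div: -4*(x^2) = -16.
Step 4. [-4*(x^2) = -16] -4 out front; divide by -4 ⇒ div: x^2 = 4.
Step 5. [x^2 = 4] √ both sides: 4 ≥ 0 gives two branches. So sqrt: x = 2 or -2.

Answer: x ∈ {-2, 2}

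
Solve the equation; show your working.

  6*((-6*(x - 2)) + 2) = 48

Step 1. [6*((-6*(x - 2)) + 2) = 48] divide by the outer 6, so div: (-6*(x - 2)) + 2 = 8.
Step 2. [(-6*(x - 2)) + 2 = 8] 2 comes off first (subtract 2) ⇒ sub: -6*(x - 2) = 6.
Step 3. [-6*(x - 2) = 6] leading coefficient -6: divide by -6. So div: x - 2 = -1.
Step 4. [x - 2 = -1] the outer -2 inverts by adding 2 ⇒ sub: x = 1.

Answer: x ∈ {1}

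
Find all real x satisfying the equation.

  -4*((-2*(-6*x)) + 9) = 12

Step 1. [-4*((-2*(-6*x)) + 9) = 12] -4 out front; divide by -4. So div: (-2*(-6*x)) + 9 = -3.
Step 2. [(-2*(-6*x)) + 9 = -3] +9 is outermost — subtract 9 both sides, so sub: -2*(-6*x) = -12.
Step 3. [-2*(-6*x) = -12] -2·(inner) — divide through by -2. So div: -6*x = 6.
Step 4. [-6*x = 6] leading coefficient -6: divide by -6 ⇒ div: x = -1.

Answer: x ∈ {-1}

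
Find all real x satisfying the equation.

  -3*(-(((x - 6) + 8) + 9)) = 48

Step 1. [-3*(-(((x - 6) + 8) + 9)) = 48] leading coefficient -3: divide by -3. So div: -(((x - 6) + 8) + 9) = -16.
Step 2. [-(((x - 6) + 8) + 9) = -16] leading − — multiply by −1 ⇒ neg: ((x - 6) + 8) + 9 = 16.
Step 3. [((x - 6) + 8) + 9 = 16] 9 comes off first (subtract 9), so sub: (x - 6) + 8 = 7.
Step 4. [(x - 6) + 8 = 7] +8 is outermost — subtract 8 both sides ⇒ sub: x - 6 = -1.
Step 5. [x - 6 = -1] -6 is outermost — add 6 both sides ⇒ sub: x = 5.

Answer: x ∈ {5}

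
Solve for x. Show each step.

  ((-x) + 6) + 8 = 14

Step 1. [((-x) + 6) + 8 = 14] the outer +8 inverts by subtracting 8, so sub: (-x) + 6 = 6.
Step 2. [(-x) + 6 = 6] the outer +6 inverts by subtracting 6. So sub: -x = 0.
Step 3. [-x = 0] leading − — multiply by −1. So neg: x = 0.

Answer: x ∈ {0}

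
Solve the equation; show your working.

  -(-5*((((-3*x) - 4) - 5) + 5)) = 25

Step 1. [-(-5*((((-3*x) - 4) - 5) + 5)) = 25] flip signs both sides. So neg: -5*((((-3*x) - 4) - 5) + 5) = -25.
Step 2. [-5*((((-3*x) - 4) - 5) + 5) = -25] divide by the outer -5 ⇒ div: (((-3*x) - 4) - 5) + 5 = 5.
Step 3. [(((-3*x) - 4) - 5) + 5 = 5] +5 is outermost — subtract 5 both sides. So sub: ((-3*x) - 4) - 5 = 0.
Step 4. [((-3*x) - 4) - 5 = 0] peel the -5: add 5 from each side, so sub: (-3*x) - 4 = 5.
Step 5. [(-3*x) - 4 = 5] peel the -4: add 4 from each side ⇒ sub: -3*x = 9.
Step 6. [-3*x = 9] LHS = -3·(…); ÷-3 both sides ⇒ div: x = -3.

Answer: x ∈ {-3}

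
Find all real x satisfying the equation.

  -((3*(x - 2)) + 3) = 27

Step 1. [-((3*(x - 2)) + 3) = 27] flip signs both sides ⇒ neg: (3*(x - 2)) + 3 = -27.
Step 2. [(3*(x - 2)) + 3 = -27] common factor 3 (LHS and -27) — divide through. So factor: (x - 2) + 1 = -9.
Step 3. [(x - 2) + 1 = -9] 1 comes off first (subtract 1) ⇒ sub: x - 2 = -10.
Step 4. [x - 2 = -10] the outer -2 inverts by adding 2, so sub: x = -8.

Answer: x ∈ {-8}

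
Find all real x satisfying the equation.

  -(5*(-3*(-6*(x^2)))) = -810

Step 1. [-(5*(-3*(-6*(x^2)))) = -810] LHS negated; negate both sides. So neg: 5*(-3*(-6*(x^2))) = 810.
Step 2. [5*(-3*(-6*(x^2))) = 810] leading coefficient 5: divide by 5 ⇒ div: -3*(-6*(x^2)) = 162.
Step 3. [-3*(-6*(x^2)) = 162] leading coefficient -3: divide by -3. So div: -6*(x^2) = -54.
Step 4. [-6*(x^2) = -54] leading coefficient -6: divide by -6, so div: x^2 = 9.
Step 5. [x^2 = 9] LHS squared, RHS 9 ≥ 0: apply √ (±). So sqrt: x = 3 or -3.

Answer: x ∈ {-3, 3}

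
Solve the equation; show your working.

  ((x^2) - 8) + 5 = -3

Step 1. [((x^2) - 8) + 5 = -3] the outer +5 inverts by subtracting 5, so sub: (x^2) - 8 = -8.
Step 2. [(x^2) - 8 = -8] 8 comes off first (add 8) ⇒ sub: x^2 = 0.
Step 3. [x^2 = 0] LHS squared, RHS 0 ≥ 0: apply √ (±) ⇒ sqrt: x = 0.

Answer: x ∈ {0}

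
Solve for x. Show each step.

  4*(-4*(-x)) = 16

Step 1. [4*(-4*(-x)) = 16] 4 out front; divide by 4 ⇒ div: -4*(-x) = 4.
Step 2. [-4*(-x) = 4] LHS = -4·(…); ÷-4 both sides. So div: -x = -1.
Step 3. [-x = -1] flip signs both sides ⇒ neg: x = 1.

Answer: x ∈ {1}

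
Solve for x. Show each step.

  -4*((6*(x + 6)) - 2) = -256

Step 1. [-4*((6*(x + 6)) - 2) = -256] -4·(inner) — divide through by -4 ⇒ div: (6*(x + 6)) - 2 = 64.
Step 2. [(6*(x + 6)) - 2 = 64] 2 comes off first (add 2). So sub: 6*(x + 6) = 66.
Step 3. [6*(x + 6) = 66] divide by the outer 6, so div: x + 6 = 11.
Step 4. [x + 6 = 11] subtract 6: x sits inside (… + 6), so sub: x = 5.

Answer: x ∈ {5}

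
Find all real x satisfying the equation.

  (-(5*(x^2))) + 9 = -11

Step 1. [(-(5*(x^2))) + 9 = -11] +9 is outermost — subtract 9 both sides ⇒ sub: -(5*(x^2)) = -20.
Step 2. [-(5*(x^2)) = -20] LHS negated; negate both sides. So neg: 5*(x^2) = 20.
Step 3. [5*(x^2) = 20] 5·(inner) — divide through by 5, so div: x^2 = 4.
Step 4. [x^2 = 4] √ both sides: 4 ≥ 0 gives two branches, so sqrt: x = 2 or -2.

Answer: x ∈ {-2, 2}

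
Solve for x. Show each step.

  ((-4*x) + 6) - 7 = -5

Step 1. [((-4*x) + 6) - 7 = -5] peel the -7: add 7 from each side, so sub: (-4*x) + 6 = 2.
Step 2. [(-4*x) + 6 = 2] +6 is outermost — subtract 6 both sides, so sub: -4*x = -4.
Step 3. [-4*x = -4] LHS = -4·(…); ÷-4 both sides. So div: x = 1.

Answer: x ∈ {1}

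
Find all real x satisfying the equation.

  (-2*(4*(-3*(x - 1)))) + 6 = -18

Step 1. [(-2*(4*(-3*(x - 1)))) + 6 = -18] common factor -2 (LHS and -18) — divide through, so factor: (4*(-3*(x - 1))) - 3 = 9.
Step 2. [(4*(-3*(x - 1))) - 3 = 9] 3 comes off first (add 3), so sub: 4*(-3*(x - 1)) = 12.
Step 3. [4*(-3*(x - 1)) = 12] 4 out front; divide by 4 ⇒ div: -3*(x - 1) = 3.
Step 4. [-3*(x - 1) = 3] -3 out front; divide by -3, so div: x - 1 = -1.
Step 5. [x - 1 = -1] the outer -1 inverts by adding 1 ⇒ sub: x = 0.

Answer: x ∈ {0}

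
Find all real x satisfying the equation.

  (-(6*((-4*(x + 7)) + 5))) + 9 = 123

Step 1. [(-(6*((-4*(x + 7)) + 5))) + 9 = 123] peel the +9: subtract 9 from each side ⇒ sub: -(6*((-4*(x + 7)) + 5)) = 114.
Step 2. [-(6*((-4*(x + 7)) + 5)) = 114] LHS negated; negate both sides, so neg: 6*((-4*(x + 7)) + 5) = -114.
Step 3. [6*((-4*(x + 7)) + 5) = -114] LHS = 6·(…); ÷6 both sides. So div: (-4*(x + 7)) + 5 = -19.
Step 4. [(-4*(x + 7)) + 5 = -19] peel the +5: subtract 5 from each side ⇒ sub: -4*(x + 7) = -24.
Step 5. [-4*(x + 7) = -24] divide by the outer -4, so div: x + 7 = 6.
Step 6. [x + 7 = 6] peel the +7: subtract 7 from each side ⇒ sub: x = -1.

Answer: x ∈ {-1}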